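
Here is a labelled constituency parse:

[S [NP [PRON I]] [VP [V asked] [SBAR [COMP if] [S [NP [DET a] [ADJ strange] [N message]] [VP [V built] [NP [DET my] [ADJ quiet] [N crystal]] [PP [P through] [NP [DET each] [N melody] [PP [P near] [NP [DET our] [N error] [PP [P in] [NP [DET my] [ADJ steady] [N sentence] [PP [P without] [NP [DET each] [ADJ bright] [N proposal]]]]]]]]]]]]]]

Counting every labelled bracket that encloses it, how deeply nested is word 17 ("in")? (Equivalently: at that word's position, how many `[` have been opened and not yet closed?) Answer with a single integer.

Path from the root down to the word: S → VP → SBAR → S → VP → PP → NP → PP → NP → PP → P. That is 11 enclosing brackets.

11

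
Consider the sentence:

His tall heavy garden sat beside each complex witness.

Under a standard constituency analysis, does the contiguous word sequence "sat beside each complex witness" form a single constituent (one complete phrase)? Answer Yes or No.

These words form the whole verb phrase headed by "sat", so yes — one constituent.

Yes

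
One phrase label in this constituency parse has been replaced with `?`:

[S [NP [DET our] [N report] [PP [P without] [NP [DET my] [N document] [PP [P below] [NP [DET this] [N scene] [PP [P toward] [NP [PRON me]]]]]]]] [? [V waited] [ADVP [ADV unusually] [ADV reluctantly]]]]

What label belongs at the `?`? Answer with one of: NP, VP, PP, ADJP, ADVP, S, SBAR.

A constituent whose immediate children are V 'waited', ADVP is a verb phrase: VP.

VP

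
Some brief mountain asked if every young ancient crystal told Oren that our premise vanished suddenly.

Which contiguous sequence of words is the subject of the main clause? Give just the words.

some brief mountain

The subject of the main clause is the NP immediately before the verb "asked": "some brief mountain".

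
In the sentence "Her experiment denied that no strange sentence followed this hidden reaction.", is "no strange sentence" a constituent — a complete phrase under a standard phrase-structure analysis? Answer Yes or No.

Yes

The sequence corresponds to a single NP node — the noun phrase "no strange sentence".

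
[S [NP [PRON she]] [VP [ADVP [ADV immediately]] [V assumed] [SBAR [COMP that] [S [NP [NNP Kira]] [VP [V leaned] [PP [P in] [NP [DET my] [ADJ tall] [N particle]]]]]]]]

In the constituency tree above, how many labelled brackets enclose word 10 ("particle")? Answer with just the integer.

8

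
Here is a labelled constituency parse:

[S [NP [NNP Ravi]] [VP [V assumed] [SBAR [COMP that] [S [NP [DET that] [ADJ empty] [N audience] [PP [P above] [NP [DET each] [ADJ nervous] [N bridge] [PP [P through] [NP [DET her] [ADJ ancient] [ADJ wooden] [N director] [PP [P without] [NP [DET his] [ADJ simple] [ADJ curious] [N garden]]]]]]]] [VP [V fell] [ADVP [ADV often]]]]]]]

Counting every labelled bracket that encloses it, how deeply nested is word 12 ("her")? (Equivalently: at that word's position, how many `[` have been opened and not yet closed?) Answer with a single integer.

10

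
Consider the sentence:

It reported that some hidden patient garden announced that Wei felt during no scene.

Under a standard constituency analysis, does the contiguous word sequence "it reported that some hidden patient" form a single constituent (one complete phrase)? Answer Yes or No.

No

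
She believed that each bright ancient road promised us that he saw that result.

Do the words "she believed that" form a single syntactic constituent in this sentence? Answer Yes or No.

No

The sequence begins inside the noun phrase "she" and ends inside the verb phrase "believed that each bright ancient road promised us that he saw that result"; it crosses a phrase boundary, so no single node in the tree spans exactly those words.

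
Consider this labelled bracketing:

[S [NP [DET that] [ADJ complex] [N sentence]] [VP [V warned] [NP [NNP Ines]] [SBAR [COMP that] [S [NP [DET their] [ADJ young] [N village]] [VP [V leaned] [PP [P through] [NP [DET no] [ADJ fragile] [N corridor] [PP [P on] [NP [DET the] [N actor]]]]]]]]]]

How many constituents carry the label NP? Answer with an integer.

The NP constituents are: [NP that complex sentence]; [NP Ines]; [NP their young village]; [NP no fragile corridor on the actor]; [NP the actor]. Total: 5.

5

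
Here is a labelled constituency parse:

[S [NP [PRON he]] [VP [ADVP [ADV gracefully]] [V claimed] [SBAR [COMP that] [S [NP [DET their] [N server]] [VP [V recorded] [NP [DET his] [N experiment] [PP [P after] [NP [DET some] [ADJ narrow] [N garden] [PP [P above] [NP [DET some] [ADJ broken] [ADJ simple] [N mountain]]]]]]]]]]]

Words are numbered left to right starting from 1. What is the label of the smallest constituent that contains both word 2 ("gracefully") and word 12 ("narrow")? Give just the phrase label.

VP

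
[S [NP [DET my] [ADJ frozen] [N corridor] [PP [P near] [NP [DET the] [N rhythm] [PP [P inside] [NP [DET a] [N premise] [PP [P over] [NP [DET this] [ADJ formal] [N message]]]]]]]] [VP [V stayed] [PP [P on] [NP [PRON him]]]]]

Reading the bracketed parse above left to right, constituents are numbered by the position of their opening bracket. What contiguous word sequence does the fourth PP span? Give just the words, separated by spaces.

In left-to-right order the PP constituents are "near the rhythm inside a premise over this formal message"; "inside a premise over this formal message"; "over this formal message"; "on him". Number 4 is "on him".

on him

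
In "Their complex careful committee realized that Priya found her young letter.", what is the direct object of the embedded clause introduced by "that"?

her young letter

Within the embedded clause introduced by "that", the direct object of "found" is "her young letter".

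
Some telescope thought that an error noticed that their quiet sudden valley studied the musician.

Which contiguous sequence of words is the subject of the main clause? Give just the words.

some telescope

"some telescope" is the NP that combines with the VP headed by "thought" to form the main clause — the subject.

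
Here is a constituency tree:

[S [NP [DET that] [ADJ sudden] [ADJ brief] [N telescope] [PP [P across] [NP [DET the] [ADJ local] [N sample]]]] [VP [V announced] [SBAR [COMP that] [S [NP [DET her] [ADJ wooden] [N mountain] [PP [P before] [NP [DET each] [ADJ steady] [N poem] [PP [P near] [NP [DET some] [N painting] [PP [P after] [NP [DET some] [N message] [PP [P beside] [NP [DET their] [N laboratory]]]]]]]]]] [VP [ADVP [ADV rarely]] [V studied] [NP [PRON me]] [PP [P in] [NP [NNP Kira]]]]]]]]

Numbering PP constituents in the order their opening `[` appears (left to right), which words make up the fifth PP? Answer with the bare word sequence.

beside their laboratory

In left-to-right order the PP constituents are "across the local sample"; "before each steady poem near some painting after some message beside their laboratory"; "near some painting after some message beside their laboratory"; "after some message beside their laboratory"; "beside their laboratory"; "in Kira". Number 5 is "beside their laboratory".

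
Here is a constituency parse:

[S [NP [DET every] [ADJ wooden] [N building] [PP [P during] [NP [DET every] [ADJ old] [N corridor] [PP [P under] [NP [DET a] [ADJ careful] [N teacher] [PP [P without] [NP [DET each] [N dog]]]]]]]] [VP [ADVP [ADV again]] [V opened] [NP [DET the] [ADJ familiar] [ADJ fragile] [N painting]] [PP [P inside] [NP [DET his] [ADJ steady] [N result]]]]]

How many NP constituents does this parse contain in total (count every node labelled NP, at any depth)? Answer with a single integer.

Scanning left to right, an opening `[NP` appears at word positions 1, 5, 9, 13, 17, 22 — 6 in total.

6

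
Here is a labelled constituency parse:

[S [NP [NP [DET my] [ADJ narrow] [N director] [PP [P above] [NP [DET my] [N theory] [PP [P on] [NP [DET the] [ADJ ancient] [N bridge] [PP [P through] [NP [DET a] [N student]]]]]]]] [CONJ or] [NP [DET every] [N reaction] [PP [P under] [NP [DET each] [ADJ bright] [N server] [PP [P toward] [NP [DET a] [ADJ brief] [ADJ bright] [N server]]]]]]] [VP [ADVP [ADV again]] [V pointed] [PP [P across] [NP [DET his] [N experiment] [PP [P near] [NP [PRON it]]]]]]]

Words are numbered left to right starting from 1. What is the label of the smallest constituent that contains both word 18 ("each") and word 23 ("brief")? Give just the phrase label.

The smallest bracket enclosing both words is [NP each bright server toward a brief bright server], so the label is NP.

NP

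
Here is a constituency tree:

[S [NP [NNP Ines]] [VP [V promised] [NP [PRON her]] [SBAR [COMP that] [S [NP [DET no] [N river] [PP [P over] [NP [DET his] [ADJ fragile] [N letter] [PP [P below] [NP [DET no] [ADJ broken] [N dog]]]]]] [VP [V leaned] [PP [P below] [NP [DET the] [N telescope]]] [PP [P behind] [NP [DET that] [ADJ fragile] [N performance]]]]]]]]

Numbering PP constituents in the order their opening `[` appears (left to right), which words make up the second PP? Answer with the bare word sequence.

below no broken dog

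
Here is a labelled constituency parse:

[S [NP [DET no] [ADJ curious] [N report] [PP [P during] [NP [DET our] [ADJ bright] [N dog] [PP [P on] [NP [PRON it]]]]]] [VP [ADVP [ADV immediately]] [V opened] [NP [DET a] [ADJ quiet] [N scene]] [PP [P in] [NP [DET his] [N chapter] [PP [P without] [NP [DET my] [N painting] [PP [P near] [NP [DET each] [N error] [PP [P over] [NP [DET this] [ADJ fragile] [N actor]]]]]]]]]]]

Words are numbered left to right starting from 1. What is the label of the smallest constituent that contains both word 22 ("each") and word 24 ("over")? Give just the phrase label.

NP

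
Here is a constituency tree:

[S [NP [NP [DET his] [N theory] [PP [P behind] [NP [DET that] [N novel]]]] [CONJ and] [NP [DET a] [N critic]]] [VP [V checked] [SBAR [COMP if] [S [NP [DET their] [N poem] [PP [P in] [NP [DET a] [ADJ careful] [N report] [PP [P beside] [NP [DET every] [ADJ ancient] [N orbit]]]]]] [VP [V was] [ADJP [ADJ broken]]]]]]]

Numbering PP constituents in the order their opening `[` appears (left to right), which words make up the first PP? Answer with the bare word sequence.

behind that novel

The PP opening brackets appear, in order, over: "behind that novel"; "in a careful report beside every ancient orbit"; "beside every ancient orbit". The first one spans "behind that novel".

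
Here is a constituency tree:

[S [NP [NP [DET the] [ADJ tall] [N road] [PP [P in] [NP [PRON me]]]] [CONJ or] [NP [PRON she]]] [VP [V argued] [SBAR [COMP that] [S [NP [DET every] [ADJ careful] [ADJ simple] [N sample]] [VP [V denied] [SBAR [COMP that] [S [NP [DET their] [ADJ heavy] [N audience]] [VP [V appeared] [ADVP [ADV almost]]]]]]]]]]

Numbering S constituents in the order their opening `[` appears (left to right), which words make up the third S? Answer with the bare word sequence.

their heavy audience appeared almost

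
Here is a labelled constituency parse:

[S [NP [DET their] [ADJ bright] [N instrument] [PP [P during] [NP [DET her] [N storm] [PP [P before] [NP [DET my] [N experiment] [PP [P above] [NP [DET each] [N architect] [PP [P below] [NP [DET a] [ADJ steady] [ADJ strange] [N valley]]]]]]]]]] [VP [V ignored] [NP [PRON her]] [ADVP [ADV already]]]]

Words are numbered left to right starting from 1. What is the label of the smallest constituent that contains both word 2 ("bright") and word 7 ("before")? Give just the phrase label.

NP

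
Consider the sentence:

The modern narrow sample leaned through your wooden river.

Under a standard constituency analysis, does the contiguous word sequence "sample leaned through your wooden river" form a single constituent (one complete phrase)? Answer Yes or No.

No

"sample" belongs to the noun phrase "the modern narrow sample" while "river" belongs to the verb phrase "leaned through your wooden river"; a span that runs across that boundary is not a single phrase.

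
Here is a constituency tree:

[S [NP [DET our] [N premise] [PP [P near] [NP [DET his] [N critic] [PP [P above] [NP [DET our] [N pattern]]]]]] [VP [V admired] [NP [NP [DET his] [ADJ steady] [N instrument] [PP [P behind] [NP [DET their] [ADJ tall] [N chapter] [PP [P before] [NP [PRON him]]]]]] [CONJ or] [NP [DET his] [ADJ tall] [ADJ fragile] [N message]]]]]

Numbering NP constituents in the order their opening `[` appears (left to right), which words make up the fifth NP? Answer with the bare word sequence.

his steady instrument behind their tall chapter before him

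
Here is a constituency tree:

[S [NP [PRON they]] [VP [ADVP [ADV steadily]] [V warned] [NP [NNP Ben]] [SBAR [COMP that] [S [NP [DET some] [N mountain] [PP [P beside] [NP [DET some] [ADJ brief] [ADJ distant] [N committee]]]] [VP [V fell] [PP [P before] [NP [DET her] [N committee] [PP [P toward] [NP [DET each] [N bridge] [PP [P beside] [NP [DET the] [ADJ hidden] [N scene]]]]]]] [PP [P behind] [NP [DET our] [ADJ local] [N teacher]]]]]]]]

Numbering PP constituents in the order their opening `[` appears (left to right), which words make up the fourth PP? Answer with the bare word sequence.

beside the hidden scene

In left-to-right order the PP constituents are "beside some brief distant committee"; "before her committee toward each bridge beside the hidden scene"; "toward each bridge beside the hidden scene"; "beside the hidden scene"; "behind our local teacher". Number 4 is "beside the hidden scene".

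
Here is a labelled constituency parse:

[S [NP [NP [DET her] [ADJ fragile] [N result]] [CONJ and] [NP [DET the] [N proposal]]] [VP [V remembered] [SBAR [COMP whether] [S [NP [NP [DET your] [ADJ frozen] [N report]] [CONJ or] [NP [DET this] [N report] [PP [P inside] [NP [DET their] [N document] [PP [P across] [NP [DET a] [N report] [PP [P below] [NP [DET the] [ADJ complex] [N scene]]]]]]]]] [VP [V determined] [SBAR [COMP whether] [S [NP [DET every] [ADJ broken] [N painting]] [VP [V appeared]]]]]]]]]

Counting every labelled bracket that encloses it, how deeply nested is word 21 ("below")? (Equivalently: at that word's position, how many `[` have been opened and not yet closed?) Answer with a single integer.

12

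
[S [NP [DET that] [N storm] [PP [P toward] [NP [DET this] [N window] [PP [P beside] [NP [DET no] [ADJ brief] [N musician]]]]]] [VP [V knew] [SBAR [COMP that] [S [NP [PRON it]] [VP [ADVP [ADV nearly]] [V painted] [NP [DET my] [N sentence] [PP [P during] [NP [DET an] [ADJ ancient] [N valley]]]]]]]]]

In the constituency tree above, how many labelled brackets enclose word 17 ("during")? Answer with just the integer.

Counting open brackets not yet closed at "during": [S [VP [SBAR [S [VP [NP [PP [P = 8.

8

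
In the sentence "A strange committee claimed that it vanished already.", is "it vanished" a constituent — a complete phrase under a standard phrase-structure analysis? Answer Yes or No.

The sequence begins inside the noun phrase "it" and ends inside the verb phrase "vanished already"; it crosses a phrase boundary, so no single node in the tree spans exactly those words.

No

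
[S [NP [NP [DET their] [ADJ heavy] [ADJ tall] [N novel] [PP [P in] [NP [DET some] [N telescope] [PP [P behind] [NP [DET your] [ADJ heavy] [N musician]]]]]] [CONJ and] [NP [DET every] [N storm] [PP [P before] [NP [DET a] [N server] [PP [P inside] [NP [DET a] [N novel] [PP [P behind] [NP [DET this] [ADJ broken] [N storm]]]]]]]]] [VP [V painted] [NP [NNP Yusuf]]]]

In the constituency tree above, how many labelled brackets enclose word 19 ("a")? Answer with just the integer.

8

Counting open brackets not yet closed at "a": [S [NP [NP [PP [NP [PP [NP [DET = 8.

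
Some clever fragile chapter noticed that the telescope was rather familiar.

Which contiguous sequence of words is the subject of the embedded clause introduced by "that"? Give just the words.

"the telescope" is the NP that combines with the VP headed by "was" to form the embedded clause introduced by "that" — the subject.

the telescope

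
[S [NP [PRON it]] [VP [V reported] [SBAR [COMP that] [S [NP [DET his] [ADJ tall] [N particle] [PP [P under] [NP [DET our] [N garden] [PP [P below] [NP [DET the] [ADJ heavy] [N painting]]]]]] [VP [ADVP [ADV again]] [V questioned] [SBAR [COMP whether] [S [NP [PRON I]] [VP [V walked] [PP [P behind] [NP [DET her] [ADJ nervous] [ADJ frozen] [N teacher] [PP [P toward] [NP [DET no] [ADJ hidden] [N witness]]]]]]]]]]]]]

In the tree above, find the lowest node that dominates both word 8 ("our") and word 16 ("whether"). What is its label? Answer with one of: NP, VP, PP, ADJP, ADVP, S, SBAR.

S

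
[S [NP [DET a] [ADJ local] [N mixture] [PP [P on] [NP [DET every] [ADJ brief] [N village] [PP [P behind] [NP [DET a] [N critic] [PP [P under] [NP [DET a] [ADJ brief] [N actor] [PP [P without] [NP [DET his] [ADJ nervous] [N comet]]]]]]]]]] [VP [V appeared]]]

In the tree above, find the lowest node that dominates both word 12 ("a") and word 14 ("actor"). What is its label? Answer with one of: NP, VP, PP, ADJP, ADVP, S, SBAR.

NP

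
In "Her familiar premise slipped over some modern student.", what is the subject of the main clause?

her familiar premise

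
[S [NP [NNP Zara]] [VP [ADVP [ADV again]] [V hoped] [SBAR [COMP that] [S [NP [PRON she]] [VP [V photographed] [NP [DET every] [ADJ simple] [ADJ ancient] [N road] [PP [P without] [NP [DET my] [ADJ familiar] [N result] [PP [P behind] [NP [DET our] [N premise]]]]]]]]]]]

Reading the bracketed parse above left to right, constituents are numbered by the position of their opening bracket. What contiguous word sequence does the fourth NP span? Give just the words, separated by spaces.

my familiar result behind our premise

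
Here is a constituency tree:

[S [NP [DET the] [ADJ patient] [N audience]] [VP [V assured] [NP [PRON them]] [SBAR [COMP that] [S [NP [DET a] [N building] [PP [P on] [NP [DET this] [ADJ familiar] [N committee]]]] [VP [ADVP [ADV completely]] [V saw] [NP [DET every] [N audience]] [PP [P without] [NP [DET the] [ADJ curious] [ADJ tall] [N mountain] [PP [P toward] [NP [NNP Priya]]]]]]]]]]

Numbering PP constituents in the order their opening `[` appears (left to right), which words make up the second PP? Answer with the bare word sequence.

without the curious tall mountain toward Priya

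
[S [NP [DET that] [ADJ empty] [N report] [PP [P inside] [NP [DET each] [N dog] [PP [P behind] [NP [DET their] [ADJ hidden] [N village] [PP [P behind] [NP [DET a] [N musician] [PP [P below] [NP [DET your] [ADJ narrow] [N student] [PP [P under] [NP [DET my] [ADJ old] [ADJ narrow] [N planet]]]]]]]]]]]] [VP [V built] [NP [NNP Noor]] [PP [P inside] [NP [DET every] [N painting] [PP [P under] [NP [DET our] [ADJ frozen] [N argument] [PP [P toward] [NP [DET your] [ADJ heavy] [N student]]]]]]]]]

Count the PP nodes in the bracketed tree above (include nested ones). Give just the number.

8

Listing each PP by its span: [PP inside each dog behind their hidden village behind a musician below your narrow student under my old narrow planet]; [PP behind their hidden village behind a musician below your narrow student under my old narrow planet]; [PP behind a musician below your narrow student under my old narrow planet]; [PP below your narrow student under my old narrow planet]; [PP under my old narrow planet]; [PP inside every painting under our frozen argument toward your heavy student] … — that makes 8.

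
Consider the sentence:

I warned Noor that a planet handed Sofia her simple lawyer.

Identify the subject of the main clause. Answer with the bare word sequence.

I

In the main clause the verb is "warned"; the NP preceding it, "I", is the subject.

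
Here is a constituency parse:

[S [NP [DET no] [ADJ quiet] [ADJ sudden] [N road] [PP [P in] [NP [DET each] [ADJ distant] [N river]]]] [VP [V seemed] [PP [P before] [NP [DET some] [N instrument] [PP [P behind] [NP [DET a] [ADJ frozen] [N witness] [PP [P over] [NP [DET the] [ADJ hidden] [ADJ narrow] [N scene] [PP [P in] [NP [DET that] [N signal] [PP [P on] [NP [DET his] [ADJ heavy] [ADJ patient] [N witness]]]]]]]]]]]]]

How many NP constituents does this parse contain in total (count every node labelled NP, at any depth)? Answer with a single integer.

7

Listing each NP by its span: [NP no quiet sudden road in each distant river]; [NP each distant river]; [NP some instrument behind a frozen witness over the hidden narrow scene in that signal on his heavy patient witness]; [NP a frozen witness over the hidden narrow scene in that signal on his heavy patient witness]; [NP the hidden narrow scene in that signal on his heavy patient witness]; [NP that signal on his heavy patient witness] … — that makes 7.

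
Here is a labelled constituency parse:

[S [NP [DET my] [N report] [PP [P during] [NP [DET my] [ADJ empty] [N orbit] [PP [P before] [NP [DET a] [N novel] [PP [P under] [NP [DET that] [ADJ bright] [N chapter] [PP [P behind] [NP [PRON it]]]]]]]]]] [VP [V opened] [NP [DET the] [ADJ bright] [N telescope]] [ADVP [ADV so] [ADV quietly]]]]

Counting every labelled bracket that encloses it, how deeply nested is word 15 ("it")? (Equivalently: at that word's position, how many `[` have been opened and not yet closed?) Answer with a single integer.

11

The word sits inside PRON, which is inside NP, inside PP, inside NP, inside PP, inside NP, inside PP, inside NP, inside PP, inside NP, inside S — 11 brackets in all.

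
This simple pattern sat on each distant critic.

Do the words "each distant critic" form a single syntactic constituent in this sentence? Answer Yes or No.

Yes

"each distant critic" is exactly the noun phrase [NP each distant critic], a complete constituent.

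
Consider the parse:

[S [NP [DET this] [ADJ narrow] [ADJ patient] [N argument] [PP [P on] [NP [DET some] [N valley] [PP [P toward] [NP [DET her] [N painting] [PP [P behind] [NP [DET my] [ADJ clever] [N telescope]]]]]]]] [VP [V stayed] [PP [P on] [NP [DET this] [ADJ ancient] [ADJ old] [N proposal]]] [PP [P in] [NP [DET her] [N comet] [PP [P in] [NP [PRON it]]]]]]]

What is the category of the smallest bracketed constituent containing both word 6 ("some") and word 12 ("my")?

NP

Both words fall inside [NP some valley toward her painting behind my clever telescope] (words 6–14), and no smaller constituent contains them both. Label: NP.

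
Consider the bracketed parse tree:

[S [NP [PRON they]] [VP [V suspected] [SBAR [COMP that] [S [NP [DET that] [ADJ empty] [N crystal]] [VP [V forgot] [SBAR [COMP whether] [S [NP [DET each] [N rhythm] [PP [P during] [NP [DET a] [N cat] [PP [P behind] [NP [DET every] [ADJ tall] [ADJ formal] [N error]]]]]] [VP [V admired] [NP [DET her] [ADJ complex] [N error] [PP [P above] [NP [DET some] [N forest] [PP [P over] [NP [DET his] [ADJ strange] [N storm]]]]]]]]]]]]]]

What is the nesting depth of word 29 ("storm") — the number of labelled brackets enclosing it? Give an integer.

14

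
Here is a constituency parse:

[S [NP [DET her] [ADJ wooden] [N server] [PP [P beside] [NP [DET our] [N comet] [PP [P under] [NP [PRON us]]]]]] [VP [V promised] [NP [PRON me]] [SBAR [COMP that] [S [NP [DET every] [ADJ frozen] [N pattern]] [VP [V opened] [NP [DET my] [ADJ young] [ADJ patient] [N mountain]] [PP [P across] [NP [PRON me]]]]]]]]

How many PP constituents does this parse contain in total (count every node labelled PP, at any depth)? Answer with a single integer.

3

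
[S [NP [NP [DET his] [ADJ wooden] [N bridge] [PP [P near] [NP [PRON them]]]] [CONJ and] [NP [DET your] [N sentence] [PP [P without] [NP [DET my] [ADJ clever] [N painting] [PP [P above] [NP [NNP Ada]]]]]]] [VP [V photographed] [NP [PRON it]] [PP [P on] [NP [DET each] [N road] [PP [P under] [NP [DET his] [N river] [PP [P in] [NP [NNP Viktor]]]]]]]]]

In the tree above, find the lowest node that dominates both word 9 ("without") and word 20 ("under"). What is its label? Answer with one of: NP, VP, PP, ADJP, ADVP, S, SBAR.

S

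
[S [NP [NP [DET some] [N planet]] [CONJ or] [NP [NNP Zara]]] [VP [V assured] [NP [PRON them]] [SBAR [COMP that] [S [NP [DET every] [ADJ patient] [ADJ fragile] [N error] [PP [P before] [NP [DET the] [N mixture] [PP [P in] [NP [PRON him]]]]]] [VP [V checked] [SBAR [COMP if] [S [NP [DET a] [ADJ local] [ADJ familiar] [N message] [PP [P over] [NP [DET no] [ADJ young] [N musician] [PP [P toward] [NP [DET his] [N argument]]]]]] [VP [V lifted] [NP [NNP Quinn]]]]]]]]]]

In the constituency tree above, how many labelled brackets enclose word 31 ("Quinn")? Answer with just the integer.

10

Path from the root down to the word: S → VP → SBAR → S → VP → SBAR → S → VP → NP → NNP. That is 10 enclosing brackets.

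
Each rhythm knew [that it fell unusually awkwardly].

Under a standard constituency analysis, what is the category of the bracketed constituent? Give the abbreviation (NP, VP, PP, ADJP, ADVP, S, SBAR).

SBAR

"that" is the head of the bracketed span, so the span is a subordinate clause: SBAR.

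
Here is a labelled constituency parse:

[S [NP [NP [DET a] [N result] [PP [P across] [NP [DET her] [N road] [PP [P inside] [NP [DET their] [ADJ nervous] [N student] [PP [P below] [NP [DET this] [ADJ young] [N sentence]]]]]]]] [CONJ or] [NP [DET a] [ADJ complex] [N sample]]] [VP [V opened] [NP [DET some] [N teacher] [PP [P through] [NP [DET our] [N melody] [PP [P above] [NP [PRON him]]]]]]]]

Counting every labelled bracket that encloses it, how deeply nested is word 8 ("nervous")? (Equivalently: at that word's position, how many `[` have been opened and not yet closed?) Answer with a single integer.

8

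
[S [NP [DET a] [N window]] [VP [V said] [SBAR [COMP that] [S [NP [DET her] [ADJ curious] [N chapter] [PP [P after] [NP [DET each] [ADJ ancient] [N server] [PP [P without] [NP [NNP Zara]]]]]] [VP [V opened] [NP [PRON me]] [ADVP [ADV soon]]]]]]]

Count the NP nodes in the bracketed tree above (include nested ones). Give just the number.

5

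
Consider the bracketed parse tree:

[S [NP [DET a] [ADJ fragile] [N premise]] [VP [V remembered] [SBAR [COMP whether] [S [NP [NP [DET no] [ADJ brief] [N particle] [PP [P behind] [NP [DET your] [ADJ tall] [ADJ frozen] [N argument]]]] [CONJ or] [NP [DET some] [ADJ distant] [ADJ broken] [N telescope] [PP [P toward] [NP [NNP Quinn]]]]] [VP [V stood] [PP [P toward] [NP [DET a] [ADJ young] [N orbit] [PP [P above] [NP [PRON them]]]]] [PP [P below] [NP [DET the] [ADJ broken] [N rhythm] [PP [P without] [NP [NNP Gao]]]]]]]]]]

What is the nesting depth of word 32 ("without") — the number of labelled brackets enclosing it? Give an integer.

9

Counting open brackets not yet closed at "without": [S [VP [SBAR [S [VP [PP [NP [PP [P = 9.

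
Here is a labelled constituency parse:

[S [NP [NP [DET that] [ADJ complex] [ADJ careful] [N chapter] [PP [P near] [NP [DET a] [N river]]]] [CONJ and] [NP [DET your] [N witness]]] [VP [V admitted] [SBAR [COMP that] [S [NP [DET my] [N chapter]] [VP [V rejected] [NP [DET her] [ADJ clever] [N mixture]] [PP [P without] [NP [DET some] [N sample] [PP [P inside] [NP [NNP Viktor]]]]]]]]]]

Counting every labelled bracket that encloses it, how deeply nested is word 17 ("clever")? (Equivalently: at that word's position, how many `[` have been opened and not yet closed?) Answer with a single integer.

7

Path from the root down to the word: S → VP → SBAR → S → VP → NP → ADJ. That is 7 enclosing brackets.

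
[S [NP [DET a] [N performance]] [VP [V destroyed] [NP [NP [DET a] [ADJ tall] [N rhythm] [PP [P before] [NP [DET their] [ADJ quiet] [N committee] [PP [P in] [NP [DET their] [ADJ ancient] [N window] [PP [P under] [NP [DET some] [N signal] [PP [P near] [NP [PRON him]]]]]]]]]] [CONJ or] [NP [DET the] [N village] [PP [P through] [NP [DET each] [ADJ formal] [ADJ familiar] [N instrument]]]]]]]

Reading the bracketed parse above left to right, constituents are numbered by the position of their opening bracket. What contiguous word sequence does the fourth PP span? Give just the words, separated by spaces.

near him

The PP opening brackets appear, in order, over: "before their quiet committee in their ancient window under some signal near him"; "in their ancient window under some signal near him"; "under some signal near him"; "near him"; "through each formal familiar instrument". The fourth one spans "near him".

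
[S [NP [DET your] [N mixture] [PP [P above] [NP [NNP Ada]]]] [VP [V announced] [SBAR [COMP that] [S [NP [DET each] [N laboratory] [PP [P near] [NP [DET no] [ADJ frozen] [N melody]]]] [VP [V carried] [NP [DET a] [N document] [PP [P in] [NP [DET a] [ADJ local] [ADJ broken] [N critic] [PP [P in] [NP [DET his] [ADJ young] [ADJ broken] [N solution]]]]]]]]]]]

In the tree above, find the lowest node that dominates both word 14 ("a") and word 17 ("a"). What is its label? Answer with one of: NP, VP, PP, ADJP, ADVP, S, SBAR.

NP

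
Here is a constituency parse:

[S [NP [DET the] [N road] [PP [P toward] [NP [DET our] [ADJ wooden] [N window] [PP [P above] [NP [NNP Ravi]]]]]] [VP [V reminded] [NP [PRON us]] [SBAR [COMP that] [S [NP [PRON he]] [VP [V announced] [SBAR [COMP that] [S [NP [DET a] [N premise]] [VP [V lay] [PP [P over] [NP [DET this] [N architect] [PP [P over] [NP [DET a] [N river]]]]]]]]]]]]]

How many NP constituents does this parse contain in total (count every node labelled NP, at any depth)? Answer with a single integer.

Listing each NP by its span: [NP the road toward our wooden window above Ravi]; [NP our wooden window above Ravi]; [NP Ravi]; [NP us]; [NP he]; [NP a premise] … — that makes 8.

8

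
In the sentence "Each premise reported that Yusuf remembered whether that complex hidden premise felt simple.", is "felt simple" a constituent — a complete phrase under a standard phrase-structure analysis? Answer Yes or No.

Yes

These words form the whole verb phrase headed by "felt", so yes — one constituent.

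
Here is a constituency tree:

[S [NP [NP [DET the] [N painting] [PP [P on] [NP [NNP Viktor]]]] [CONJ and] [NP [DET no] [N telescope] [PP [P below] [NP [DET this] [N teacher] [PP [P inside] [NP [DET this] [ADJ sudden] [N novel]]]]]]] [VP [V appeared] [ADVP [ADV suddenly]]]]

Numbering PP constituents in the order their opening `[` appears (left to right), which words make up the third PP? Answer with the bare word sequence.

Opening `[PP` markers occur at word positions 3, 8, 11; the third of these opens the constituent [PP inside this sudden novel].

inside this sudden novel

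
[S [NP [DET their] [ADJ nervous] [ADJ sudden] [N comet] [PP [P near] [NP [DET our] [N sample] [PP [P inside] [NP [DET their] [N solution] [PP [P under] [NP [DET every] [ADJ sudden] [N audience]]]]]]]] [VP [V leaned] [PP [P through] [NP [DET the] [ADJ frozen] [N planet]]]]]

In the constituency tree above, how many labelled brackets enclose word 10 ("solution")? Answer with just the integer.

7

The word sits inside N, which is inside NP, inside PP, inside NP, inside PP, inside NP, inside S — 7 brackets in all.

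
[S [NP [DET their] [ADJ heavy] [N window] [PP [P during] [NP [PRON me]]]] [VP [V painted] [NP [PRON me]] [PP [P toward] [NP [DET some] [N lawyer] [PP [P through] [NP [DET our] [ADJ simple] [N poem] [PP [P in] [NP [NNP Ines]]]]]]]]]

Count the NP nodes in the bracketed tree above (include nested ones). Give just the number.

6

The NP constituents are: [NP their heavy window during me]; [NP me]; [NP me]; [NP some lawyer through our simple poem in Ines]; [NP our simple poem in Ines]; [NP Ines]. Total: 6.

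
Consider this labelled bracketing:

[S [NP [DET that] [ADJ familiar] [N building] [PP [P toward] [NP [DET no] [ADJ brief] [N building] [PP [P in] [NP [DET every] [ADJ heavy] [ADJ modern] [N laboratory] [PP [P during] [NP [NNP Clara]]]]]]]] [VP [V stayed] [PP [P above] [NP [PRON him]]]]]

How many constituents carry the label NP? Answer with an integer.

5

Scanning left to right, an opening `[NP` appears at word positions 1, 5, 9, 14, 17 — 5 in total.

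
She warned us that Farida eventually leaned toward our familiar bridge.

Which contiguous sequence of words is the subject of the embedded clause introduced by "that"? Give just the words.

Farida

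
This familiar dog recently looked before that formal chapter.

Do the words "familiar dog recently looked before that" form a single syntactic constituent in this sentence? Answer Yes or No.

No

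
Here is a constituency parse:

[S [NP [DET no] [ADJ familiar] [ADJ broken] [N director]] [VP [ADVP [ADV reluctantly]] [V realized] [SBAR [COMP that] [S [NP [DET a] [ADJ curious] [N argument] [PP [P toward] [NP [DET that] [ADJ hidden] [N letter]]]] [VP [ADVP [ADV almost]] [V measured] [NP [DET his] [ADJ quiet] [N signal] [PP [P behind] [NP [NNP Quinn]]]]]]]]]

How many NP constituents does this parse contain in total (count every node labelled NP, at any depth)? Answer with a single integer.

5

The NP constituents are: [NP no familiar broken director]; [NP a curious argument toward that hidden letter]; [NP that hidden letter]; [NP his quiet signal behind Quinn]; [NP Quinn]. Total: 5.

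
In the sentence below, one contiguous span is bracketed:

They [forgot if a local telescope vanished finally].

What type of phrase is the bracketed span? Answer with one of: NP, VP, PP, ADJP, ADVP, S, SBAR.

VP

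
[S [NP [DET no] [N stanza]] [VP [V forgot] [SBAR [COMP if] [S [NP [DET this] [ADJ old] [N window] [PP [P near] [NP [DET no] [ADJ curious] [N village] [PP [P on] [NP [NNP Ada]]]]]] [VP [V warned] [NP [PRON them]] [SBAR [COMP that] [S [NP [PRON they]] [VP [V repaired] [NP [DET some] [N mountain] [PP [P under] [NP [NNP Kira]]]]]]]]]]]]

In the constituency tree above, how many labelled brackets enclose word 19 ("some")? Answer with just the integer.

The word sits inside DET, which is inside NP, inside VP, inside S, inside SBAR, inside VP, inside S, inside SBAR, inside VP, inside S — 10 brackets in all.

10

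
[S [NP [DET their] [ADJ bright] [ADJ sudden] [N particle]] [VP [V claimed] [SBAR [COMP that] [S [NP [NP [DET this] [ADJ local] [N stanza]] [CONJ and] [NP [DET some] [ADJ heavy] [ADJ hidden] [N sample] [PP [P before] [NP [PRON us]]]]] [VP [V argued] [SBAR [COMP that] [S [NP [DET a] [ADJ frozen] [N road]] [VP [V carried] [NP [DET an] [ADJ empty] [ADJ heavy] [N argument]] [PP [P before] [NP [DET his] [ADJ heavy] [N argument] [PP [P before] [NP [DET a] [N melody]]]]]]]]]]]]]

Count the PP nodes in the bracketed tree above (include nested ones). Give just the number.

3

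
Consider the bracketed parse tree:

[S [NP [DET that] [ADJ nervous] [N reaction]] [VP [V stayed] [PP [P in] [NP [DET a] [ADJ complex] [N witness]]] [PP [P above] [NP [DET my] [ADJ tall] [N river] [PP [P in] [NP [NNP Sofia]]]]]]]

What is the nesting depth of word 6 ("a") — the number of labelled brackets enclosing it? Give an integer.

5

Counting open brackets not yet closed at "a": [S [VP [PP [NP [DET = 5.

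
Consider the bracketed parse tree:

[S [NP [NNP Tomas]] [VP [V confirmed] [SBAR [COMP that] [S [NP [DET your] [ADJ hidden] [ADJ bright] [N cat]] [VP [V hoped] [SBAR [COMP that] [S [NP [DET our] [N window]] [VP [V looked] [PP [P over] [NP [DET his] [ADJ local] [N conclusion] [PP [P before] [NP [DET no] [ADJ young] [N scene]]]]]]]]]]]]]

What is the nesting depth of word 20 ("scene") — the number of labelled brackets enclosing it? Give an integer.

13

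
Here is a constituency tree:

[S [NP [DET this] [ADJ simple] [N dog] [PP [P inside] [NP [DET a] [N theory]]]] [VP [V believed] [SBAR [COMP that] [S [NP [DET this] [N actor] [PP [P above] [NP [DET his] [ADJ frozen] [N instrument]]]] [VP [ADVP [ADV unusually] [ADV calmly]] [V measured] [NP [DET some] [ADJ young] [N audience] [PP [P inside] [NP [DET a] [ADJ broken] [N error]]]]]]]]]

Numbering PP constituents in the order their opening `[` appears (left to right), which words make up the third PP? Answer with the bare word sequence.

inside a broken error

In left-to-right order the PP constituents are "inside a theory"; "above his frozen instrument"; "inside a broken error". Number 3 is "inside a broken error".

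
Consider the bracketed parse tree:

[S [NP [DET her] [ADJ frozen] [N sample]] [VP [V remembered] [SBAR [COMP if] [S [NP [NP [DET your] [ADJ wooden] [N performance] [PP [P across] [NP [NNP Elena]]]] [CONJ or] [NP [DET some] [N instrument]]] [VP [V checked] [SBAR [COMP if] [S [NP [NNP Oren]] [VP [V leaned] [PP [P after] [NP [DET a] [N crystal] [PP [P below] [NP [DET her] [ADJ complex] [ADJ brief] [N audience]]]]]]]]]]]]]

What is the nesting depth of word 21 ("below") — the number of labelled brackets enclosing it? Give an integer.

Path from the root down to the word: S → VP → SBAR → S → VP → SBAR → S → VP → PP → NP → PP → P. That is 12 enclosing brackets.

12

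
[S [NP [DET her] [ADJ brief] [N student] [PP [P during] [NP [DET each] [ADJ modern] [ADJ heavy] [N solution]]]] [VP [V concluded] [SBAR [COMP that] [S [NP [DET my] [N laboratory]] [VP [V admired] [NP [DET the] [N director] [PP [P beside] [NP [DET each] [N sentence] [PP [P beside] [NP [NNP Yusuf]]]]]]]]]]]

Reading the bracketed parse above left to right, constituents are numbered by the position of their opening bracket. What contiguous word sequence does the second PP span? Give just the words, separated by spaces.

beside each sentence beside Yusuf

The PP opening brackets appear, in order, over: "during each modern heavy solution"; "beside each sentence beside Yusuf"; "beside Yusuf". The second one spans "beside each sentence beside Yusuf".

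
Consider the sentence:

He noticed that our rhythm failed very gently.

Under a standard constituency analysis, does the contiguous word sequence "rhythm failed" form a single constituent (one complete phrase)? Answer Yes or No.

No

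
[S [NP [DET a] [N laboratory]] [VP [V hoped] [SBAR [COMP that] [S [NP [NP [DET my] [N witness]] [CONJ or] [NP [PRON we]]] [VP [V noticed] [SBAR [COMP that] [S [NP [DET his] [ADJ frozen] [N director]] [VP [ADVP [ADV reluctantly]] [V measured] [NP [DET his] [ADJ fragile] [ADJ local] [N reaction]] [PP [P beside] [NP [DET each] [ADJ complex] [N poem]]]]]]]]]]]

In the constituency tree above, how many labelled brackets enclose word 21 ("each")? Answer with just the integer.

Counting open brackets not yet closed at "each": [S [VP [SBAR [S [VP [SBAR [S [VP [PP [NP [DET = 11.

11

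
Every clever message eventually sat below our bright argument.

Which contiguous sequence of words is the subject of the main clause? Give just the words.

every clever message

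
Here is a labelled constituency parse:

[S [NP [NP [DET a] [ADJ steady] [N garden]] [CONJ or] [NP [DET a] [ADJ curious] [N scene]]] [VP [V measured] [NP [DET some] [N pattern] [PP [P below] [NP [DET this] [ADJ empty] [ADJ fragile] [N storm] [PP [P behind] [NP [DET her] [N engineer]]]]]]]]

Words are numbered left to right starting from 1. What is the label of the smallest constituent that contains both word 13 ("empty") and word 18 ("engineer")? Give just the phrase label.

Word 13 lies under S → VP → NP → PP → NP → ADJ; word 18 lies under S → VP → NP → PP → NP → PP → NP → N. The lowest shared node is the NP.

NP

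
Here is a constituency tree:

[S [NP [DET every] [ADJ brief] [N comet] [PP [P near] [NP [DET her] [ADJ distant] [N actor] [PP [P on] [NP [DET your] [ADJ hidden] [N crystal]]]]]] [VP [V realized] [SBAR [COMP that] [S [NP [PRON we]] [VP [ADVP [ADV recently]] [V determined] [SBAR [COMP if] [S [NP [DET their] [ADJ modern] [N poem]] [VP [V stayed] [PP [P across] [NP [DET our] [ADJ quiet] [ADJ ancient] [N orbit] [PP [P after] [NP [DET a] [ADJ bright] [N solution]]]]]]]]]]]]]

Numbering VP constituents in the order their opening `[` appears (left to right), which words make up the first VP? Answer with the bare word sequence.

realized that we recently determined if their modern poem stayed across our quiet ancient orbit after a bright solution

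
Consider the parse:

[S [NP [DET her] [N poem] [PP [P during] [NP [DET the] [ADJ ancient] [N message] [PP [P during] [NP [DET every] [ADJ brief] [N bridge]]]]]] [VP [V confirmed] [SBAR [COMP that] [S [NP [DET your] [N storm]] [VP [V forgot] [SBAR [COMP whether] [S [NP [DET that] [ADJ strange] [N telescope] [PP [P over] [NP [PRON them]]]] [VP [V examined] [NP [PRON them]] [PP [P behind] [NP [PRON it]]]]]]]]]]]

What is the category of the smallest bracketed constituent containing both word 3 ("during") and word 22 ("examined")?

S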